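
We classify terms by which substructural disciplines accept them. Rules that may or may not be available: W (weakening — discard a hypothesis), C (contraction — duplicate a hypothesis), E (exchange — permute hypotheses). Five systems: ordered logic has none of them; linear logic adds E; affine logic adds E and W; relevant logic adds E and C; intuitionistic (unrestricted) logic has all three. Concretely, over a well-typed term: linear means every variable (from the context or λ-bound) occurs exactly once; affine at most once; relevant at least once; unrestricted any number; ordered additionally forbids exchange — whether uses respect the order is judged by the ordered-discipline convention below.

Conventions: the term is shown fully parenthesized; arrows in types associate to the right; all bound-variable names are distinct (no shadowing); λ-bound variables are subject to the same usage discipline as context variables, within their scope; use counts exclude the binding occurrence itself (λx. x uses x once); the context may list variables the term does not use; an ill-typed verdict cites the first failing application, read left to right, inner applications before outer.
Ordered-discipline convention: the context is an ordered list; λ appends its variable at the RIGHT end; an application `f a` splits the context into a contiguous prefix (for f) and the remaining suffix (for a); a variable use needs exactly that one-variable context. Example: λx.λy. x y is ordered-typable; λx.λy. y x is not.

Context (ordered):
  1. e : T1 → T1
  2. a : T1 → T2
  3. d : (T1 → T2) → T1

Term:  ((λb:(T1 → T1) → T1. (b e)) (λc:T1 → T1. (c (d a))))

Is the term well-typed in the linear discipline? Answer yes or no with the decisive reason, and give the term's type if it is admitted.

yes — single use per variable (e, a, d, b, c); term : T1
usage: e ×1, a ×1, d ×1, b (bound) ×1, c (bound) ×1
left-to-right use order: b, e, c, d, a
typing: well-typed — term : T1
summary: ordered ✗; linear ✓; affine ✓; relevant ✓; unrestricted ✓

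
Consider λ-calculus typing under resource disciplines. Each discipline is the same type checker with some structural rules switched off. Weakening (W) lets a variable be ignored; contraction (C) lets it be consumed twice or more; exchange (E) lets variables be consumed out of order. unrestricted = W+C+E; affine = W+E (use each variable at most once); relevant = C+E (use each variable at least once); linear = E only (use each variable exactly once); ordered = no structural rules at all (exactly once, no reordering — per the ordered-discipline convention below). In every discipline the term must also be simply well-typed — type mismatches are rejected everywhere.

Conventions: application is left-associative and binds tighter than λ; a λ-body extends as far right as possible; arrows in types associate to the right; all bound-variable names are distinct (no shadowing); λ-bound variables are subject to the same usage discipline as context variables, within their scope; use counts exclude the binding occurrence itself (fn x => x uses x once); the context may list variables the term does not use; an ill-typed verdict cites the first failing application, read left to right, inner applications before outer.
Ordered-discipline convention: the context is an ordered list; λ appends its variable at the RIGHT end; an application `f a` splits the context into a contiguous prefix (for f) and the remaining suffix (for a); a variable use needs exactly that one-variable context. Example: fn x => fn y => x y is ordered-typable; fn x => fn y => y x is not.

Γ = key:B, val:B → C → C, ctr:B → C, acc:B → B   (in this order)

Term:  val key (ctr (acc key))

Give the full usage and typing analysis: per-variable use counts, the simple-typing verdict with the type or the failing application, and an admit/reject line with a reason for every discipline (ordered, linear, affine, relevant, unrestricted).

counts: key: 2; val: 1; ctr: 1; acc: 1
uses in reading order: val, key, ctr, acc, key
typing: the term checks, with type C
ordered: ✗ — key ×2 used more than once (contraction)
linear: ✗ — key ×2 used more than once (contraction)
affine: ✗ — key ×2 used more than once (contraction)
relevant: ✓ — none of key, val, ctr, acc goes unused
unrestricted: ✓ — simply typable at C; W, C, E all held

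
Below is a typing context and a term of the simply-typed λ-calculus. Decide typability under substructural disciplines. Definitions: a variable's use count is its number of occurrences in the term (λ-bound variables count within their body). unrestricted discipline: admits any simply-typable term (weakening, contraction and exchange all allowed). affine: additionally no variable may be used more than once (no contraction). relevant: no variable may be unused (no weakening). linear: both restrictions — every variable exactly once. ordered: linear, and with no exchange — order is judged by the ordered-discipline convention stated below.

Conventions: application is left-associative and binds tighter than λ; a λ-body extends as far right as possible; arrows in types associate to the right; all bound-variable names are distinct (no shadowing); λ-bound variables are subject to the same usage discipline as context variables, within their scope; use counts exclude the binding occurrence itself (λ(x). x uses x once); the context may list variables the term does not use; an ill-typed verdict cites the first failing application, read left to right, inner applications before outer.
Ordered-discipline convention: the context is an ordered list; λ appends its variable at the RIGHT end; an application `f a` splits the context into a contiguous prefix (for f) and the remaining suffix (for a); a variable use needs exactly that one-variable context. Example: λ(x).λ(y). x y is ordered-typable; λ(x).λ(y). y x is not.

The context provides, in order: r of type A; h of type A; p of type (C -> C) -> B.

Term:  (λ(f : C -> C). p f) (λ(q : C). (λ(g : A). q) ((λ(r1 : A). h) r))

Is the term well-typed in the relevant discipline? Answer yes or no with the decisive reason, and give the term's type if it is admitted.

no — unused: g, r1 — weakening required
usage: r: 1; h: 1; p: 1; f [bound]: 1; q [bound]: 1; g [bound]: 0; r1 [bound]: 0
use order (left to right): p, f, q, h, r
typing: well-typed — term : B
per-discipline verdicts: ordered ✗ | linear ✗ | affine ✓ | relevant ✗ | unrestricted ✓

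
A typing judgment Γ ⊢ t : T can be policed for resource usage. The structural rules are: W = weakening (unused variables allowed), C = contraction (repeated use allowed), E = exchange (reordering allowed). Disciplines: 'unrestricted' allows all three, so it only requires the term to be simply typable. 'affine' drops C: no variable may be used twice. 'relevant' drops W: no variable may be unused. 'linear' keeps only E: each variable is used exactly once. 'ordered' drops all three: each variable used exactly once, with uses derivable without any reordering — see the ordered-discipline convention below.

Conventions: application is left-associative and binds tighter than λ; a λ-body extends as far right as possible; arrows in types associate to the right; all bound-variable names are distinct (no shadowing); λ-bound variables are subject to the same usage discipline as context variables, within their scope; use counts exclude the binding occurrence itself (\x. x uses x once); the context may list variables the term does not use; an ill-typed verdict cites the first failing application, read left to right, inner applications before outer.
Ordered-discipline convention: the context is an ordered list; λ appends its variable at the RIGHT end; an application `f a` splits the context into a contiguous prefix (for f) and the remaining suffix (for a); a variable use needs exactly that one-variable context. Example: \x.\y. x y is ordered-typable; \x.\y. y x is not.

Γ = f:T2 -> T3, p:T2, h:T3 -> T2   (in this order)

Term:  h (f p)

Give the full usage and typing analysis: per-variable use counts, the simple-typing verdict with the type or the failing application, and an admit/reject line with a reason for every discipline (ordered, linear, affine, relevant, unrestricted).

use counts: f: 1, p: 1, h: 1
use order (left to right): h, f, p
typing: ✓ — T2
ordered ✗ (needs exchange: uses follow h, f, p)
linear ✓ (exactly-once usage across f, p, h)
affine ✓ (at most one use each (f, p, h))
relevant ✓ (f, p, h: all used, weakening unneeded)
unrestricted ✓ (type-checks (T2) and nothing is barred)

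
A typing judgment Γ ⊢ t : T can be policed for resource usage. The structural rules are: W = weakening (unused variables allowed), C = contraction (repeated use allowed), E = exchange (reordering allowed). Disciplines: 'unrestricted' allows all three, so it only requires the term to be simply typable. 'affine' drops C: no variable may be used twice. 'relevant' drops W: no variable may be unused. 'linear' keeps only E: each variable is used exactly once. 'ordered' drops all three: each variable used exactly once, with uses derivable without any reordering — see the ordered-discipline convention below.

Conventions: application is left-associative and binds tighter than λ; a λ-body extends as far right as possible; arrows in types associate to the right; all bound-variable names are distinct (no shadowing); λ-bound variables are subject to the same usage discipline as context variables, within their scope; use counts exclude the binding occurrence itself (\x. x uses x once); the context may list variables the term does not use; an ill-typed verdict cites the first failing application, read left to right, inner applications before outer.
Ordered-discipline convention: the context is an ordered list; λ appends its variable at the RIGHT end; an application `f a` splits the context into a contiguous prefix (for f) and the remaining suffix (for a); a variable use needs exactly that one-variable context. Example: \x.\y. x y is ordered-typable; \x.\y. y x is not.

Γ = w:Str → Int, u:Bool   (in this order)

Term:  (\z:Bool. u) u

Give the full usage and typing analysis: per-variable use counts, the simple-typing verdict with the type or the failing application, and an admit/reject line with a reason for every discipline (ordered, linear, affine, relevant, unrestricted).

counts: w=0; u=2; z (λ-bound)=0
use order (left to right): u, u
typing: well-typed at Bool
ordered: ✗ — needs contraction — u ×2; w, z left unused
linear: ✗ — needs contraction — u ×2; w, z left unused
affine: ✗ — needs contraction — u ×2
relevant: ✗ — w, z left unused
unrestricted: ✓ — well-typed at Bool; no restrictions here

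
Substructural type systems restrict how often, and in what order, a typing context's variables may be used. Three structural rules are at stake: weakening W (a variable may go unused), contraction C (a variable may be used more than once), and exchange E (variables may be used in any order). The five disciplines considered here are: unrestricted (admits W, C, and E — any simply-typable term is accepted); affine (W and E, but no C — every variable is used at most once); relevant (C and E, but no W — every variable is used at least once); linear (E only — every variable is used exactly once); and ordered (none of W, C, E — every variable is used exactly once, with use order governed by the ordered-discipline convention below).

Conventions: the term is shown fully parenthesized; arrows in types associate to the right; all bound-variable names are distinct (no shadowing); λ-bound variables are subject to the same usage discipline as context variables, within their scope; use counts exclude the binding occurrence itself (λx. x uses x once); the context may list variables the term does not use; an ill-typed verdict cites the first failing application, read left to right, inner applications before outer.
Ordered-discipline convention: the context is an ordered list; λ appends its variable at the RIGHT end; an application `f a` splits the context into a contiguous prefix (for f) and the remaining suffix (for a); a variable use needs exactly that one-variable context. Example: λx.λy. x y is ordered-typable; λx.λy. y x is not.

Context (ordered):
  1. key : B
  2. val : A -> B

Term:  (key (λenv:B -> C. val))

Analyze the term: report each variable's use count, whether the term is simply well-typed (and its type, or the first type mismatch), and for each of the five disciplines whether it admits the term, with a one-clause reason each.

usage: key: 1×; val: 1×; env (λ-bound): 0×
left-to-right use order: key, val
typing: ill-typed: applying a non-function (B)
ordered: ✗ — the type mismatch rejects it
linear: ✗ — not simply typable
affine: ✗ — fails simple typing
relevant: ✗ — a type mismatch blocks all five
unrestricted: ✗ — the type mismatch rejects it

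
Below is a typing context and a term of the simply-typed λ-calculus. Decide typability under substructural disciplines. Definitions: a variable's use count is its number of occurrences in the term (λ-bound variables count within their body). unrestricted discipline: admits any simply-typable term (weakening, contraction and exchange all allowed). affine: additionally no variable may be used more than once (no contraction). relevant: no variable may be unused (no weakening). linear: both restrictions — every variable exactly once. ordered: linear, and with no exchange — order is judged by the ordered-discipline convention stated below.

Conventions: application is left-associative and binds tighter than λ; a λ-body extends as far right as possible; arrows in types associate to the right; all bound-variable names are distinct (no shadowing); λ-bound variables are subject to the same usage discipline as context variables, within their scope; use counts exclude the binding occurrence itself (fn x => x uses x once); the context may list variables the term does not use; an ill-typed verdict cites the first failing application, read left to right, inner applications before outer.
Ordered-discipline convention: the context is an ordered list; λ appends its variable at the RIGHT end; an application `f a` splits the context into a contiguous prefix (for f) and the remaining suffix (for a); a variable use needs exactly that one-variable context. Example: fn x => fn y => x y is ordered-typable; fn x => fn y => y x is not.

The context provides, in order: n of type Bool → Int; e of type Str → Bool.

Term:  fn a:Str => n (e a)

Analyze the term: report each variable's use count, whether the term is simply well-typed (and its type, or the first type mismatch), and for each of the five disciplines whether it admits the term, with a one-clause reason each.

usage: n: 1; e: 1; a (λ-bound): 1
order of uses: n, e, a
typing: the term checks, with type Str → Int
ordered: ✓ — n, e, a once each; derivable with no W/C/E
linear: ✓ — n, e, a: one use apiece
affine: ✓ — at most one use each (n, e, a)
relevant: ✓ — n, e, a: all used, weakening unneeded
unrestricted: ✓ — well-typed at Str → Int; no restrictions here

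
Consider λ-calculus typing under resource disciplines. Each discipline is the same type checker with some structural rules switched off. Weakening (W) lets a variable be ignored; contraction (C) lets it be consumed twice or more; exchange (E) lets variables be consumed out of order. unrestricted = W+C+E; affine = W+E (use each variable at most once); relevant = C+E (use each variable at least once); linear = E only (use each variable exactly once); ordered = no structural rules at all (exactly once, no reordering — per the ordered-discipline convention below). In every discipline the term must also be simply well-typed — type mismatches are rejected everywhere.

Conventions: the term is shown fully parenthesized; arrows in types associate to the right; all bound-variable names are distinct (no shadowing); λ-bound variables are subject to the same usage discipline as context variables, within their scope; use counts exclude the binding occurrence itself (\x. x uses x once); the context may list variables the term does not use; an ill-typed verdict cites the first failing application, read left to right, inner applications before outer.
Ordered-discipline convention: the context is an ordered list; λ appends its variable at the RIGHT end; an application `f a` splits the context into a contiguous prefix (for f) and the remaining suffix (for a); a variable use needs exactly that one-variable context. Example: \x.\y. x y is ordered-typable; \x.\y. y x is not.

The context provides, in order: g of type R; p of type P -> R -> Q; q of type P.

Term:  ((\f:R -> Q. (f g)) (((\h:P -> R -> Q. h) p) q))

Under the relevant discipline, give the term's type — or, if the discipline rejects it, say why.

term : Q
variable uses: g: 1, p: 1, q: 1, f (bound): 1, h (bound): 1
use order (left to right): f, g, h, p, q
typing: well-typed — term : Q
all disciplines: ordered ✗ | linear ✓ | affine ✓ | relevant ✓ | unrestricted ✓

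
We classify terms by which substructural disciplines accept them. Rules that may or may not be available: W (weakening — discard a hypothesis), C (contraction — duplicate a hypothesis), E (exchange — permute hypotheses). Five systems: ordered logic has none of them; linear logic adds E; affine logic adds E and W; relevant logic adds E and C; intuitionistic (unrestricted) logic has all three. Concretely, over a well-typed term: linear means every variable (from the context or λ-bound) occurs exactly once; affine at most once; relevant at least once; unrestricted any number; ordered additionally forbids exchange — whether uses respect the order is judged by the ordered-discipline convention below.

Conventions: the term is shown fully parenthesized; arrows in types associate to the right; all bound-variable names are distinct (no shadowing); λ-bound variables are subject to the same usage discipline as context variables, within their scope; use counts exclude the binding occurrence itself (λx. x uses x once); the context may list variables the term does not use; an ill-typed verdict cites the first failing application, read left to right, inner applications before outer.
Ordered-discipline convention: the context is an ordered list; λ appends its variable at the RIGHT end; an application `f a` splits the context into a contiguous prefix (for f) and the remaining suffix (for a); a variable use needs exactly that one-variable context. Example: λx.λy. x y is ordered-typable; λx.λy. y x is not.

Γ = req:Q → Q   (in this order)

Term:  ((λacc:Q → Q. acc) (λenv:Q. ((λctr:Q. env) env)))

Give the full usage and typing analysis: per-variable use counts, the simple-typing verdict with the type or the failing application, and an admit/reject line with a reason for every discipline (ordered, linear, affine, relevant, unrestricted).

usage: req ×0, acc (bound) ×1, env (bound) ×2, ctr (bound) ×0
left-to-right use order: acc, env, env
typing: ✓ — Q → Q
ordered: ✗ — uses contraction: env ×2; unused: req, ctr — weakening required
linear: ✗ — uses contraction: env ×2; unused: req, ctr — weakening required
affine: ✗ — uses contraction: env ×2
relevant: ✗ — unused: req, ctr — weakening required
unrestricted: ✓ — typability at Q → Q is all that's needed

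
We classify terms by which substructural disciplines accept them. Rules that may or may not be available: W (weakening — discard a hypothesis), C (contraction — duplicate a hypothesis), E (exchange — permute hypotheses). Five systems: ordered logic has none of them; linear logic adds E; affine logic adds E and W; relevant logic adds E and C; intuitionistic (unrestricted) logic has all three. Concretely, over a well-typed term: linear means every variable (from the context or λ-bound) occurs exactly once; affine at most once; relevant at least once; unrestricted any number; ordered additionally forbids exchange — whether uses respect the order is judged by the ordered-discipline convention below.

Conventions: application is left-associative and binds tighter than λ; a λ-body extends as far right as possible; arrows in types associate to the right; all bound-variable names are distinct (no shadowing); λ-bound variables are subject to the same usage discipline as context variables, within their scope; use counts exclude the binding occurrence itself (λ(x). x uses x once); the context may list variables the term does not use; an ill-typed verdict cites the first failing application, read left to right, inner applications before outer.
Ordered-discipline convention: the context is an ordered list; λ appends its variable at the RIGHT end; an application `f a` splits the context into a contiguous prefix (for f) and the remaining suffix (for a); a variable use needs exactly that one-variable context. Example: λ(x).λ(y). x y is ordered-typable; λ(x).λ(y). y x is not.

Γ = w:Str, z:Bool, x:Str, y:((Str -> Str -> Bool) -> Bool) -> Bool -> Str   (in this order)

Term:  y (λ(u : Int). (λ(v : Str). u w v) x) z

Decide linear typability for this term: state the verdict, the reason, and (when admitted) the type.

no — the type mismatch rejects it
variable uses: w ×1; z ×1; x ×1; y ×1; u [bound] ×1; v [bound] ×1
uses in reading order: y, u, w, v, x, z
typing: ill-typed: applying a non-function (Int)
across the five disciplines: ordered ✗ · linear ✗ · affine ✗ · relevant ✗ · unrestricted ✗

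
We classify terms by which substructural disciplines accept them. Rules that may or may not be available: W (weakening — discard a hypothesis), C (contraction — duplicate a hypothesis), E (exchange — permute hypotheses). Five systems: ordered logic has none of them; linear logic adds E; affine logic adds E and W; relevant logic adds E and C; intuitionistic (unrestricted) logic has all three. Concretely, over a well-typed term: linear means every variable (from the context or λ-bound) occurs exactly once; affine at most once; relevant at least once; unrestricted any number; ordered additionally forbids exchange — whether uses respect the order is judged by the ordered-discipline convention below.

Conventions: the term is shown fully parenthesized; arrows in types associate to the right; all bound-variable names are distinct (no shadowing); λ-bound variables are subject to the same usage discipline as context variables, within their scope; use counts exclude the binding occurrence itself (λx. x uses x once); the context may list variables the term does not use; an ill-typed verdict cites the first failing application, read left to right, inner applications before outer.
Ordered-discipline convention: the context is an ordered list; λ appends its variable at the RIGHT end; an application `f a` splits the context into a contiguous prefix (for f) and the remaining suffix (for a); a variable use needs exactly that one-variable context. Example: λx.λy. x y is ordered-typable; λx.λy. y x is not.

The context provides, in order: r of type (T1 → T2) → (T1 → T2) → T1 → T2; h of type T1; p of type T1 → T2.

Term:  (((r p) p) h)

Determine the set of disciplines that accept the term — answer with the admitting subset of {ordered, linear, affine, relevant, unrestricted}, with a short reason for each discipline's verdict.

admitting disciplines: relevant, unrestricted
counts: r=1; h=1; p=2
uses in reading order: r, p, p, h
typing: the term checks, with type T2
ordered ✗ (p ×2 used more than once (contraction))
linear ✗ (p ×2 used more than once (contraction))
affine ✗ (p ×2 used more than once (contraction))
relevant ✓ (every one of r, h, p appears)
unrestricted ✓ (simply typable at T2; W, C, E all held)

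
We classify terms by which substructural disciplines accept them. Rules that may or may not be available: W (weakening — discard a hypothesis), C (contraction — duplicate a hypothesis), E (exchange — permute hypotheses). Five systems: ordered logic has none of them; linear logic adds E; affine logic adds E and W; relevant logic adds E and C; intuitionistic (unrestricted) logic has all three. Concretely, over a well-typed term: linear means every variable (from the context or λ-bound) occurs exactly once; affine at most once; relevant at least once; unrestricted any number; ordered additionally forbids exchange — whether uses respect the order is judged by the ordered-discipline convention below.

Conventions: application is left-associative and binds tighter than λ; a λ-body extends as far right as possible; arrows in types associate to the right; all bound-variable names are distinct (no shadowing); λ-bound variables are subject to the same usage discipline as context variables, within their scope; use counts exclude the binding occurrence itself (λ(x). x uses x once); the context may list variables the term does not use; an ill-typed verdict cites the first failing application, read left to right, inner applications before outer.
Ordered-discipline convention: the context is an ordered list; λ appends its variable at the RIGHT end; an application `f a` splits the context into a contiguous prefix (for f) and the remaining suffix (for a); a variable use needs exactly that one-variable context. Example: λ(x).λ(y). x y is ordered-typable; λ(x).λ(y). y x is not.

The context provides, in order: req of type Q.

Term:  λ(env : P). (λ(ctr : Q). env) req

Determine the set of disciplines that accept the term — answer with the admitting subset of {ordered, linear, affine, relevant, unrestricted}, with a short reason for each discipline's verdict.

admitted by: affine, unrestricted
counts: req ×1, env (bound) ×1, ctr (bound) ×0
left-to-right use order: env, req
typing: well-typed at P → P
ordered ✗ (unused: ctr — weakening required)
linear ✗ (unused: ctr — weakening required)
affine ✓ (no duplicate uses among req, env, ctr)
relevant ✗ (unused: ctr — weakening required)
unrestricted ✓ (type-checks (P → P) and nothing is barred)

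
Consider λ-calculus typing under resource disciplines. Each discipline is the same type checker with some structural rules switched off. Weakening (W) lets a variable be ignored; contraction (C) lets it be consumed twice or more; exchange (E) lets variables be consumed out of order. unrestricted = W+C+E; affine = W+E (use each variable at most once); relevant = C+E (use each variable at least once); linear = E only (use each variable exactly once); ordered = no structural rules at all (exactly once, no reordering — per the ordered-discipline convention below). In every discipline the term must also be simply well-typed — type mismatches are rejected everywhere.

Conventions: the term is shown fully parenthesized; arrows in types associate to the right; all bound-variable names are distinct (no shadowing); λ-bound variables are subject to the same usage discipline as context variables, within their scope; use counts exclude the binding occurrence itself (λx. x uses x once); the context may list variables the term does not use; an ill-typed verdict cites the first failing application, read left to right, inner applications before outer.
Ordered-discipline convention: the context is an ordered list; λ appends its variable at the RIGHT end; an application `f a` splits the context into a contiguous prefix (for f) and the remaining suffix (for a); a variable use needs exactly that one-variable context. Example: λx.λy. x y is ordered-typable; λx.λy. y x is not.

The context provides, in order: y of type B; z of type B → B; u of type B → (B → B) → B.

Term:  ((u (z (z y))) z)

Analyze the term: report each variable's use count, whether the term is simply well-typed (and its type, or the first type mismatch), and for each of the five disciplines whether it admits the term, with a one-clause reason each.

usage: y: 1×, z: 3×, u: 1×
use order (left to right): u, z, z, y, z
typing: well-typed — term : B
ordered ✗ (z ×3 used more than once (contraction))
linear ✗ (z ×3 used more than once (contraction))
affine ✗ (z ×3 used more than once (contraction))
relevant ✓ (at least one use each (y, z, u))
unrestricted ✓ (type-checks (B) and nothing is barred)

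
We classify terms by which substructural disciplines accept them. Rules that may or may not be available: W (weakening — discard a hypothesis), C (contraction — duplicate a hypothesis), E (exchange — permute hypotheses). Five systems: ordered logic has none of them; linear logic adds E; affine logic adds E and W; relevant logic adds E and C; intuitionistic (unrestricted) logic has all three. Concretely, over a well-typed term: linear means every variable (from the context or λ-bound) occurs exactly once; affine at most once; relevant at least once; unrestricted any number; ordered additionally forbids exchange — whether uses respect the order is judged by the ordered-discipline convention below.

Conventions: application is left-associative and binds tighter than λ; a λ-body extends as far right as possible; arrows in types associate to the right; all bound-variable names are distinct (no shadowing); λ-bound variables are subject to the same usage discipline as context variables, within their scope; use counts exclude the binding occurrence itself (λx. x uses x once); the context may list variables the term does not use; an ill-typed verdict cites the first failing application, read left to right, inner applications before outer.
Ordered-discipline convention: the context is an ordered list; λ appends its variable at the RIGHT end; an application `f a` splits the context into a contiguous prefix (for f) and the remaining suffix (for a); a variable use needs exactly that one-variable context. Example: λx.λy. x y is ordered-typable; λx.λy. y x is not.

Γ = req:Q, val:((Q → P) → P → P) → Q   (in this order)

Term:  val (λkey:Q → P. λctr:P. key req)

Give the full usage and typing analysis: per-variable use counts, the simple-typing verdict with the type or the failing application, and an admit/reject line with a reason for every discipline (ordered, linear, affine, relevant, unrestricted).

use counts: req: 1×, val: 1×, key (λ-bound): 1×, ctr (λ-bound): 0×
uses in reading order: val, key, req
typing: the term checks, with type Q
ordered: ✗, needs weakening: ctr unused
linear: ✗, needs weakening: ctr unused
affine: ✓, none of req, val, key, ctr used more than once
relevant: ✗, needs weakening: ctr unused
unrestricted: ✓, simply typable at Q; W, C, E all held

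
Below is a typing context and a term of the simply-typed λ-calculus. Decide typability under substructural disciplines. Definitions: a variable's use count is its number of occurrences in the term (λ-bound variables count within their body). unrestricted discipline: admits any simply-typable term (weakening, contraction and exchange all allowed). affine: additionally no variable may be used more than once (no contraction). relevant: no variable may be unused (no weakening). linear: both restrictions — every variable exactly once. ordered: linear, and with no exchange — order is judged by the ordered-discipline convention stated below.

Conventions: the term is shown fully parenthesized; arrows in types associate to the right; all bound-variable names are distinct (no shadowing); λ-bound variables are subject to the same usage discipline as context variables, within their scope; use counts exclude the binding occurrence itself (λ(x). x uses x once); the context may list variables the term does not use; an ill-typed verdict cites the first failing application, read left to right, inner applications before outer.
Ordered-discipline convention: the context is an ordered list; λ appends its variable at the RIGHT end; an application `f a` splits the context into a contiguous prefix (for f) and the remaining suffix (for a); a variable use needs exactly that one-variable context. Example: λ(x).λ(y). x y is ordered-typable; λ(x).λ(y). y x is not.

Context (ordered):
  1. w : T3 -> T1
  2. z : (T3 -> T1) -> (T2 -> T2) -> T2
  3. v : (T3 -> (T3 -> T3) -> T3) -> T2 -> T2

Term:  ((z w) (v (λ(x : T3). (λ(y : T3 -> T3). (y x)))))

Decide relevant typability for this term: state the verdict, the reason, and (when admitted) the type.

yes — at least one use each (w, z, v, x, y); term : T2
variable uses: w: 1×; z: 1×; v: 1×; x (λ-bound): 1×; y (λ-bound): 1×
use order (left to right): z, w, v, y, x
typing: well-typed at T2
all disciplines: ordered ✗, linear ✓, affine ✓, relevant ✓, unrestricted ✓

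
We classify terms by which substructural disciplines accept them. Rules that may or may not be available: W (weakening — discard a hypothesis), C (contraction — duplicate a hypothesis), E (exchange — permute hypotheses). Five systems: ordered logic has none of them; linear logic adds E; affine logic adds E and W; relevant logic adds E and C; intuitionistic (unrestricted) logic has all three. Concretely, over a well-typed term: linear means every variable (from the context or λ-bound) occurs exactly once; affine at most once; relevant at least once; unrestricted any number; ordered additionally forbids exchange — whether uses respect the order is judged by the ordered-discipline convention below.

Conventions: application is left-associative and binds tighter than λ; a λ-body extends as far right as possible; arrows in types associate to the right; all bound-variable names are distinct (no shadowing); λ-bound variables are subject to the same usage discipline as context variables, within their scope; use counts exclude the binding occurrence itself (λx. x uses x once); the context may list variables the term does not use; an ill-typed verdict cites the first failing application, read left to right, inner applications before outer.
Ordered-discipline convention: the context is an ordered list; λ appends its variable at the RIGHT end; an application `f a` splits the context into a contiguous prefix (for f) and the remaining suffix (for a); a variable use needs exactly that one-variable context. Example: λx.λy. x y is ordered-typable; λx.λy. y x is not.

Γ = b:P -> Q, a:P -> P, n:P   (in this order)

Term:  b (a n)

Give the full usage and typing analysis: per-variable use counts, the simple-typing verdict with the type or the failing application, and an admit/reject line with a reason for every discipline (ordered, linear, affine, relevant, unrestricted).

use counts: b ×1; a ×1; n ×1
order of uses: b, a, n
typing: well-typed — term : Q
ordered: ✓, b, a, n once each; derivable with no W/C/E
linear: ✓, each of b, a, n used exactly once
affine: ✓, b, a, n: no repeats, contraction unneeded
relevant: ✓, every one of b, a, n appears
unrestricted: ✓, simply typable at Q; W, C, E all held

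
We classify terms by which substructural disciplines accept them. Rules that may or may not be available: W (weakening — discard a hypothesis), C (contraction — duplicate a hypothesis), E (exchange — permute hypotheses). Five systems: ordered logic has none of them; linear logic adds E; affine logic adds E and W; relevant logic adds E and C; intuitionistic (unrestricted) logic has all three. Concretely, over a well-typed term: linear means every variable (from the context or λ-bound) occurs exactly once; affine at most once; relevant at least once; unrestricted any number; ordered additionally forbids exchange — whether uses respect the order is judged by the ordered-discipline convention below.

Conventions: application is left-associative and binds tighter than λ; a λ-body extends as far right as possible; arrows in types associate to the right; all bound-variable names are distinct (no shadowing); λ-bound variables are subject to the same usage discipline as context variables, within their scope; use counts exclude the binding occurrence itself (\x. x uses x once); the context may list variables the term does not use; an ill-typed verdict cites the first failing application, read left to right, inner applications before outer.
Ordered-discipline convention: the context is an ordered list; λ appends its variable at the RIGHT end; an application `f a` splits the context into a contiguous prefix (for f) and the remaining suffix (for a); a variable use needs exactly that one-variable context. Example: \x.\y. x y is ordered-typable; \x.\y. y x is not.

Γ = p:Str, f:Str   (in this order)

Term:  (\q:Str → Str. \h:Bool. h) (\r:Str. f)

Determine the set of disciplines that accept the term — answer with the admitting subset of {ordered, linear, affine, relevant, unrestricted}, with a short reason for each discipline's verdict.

admitted by: affine, unrestricted
variable uses: p: 0×, f: 1×, q (λ-bound): 0×, h (λ-bound): 1×, r (λ-bound): 0×
left-to-right use order: h, f
typing: ✓ — Bool → Bool
ordered ✗ (needs weakening: p, q, r unused)
linear ✗ (needs weakening: p, q, r unused)
affine ✓ (at most one use each (p, f, q, h, r))
relevant ✗ (needs weakening: p, q, r unused)
unrestricted ✓ (well-typed at Bool → Bool; no restrictions here)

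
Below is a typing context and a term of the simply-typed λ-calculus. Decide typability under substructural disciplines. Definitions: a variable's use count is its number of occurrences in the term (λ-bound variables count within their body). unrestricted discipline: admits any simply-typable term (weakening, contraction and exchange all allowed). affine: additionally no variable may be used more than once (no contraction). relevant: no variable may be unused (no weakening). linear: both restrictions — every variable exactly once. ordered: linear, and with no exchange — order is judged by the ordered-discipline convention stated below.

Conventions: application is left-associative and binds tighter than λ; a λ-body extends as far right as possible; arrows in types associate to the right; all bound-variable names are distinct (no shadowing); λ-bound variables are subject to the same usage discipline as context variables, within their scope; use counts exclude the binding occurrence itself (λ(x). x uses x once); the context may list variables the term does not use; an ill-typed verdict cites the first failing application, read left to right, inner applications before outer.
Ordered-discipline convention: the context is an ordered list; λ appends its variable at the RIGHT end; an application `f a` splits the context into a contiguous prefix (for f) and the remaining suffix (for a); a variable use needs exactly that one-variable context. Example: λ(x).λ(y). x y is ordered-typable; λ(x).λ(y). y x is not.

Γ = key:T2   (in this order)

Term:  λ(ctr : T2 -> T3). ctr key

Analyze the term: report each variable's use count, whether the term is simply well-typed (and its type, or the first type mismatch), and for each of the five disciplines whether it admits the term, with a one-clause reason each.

variable uses: key: 1×; ctr [bound]: 1×
order of uses: ctr, key
typing: well-typed at (T2 -> T3) -> T3
ordered: ✗, no contiguous prefix/suffix split fits ctr, key
linear: ✓, key, ctr: one use apiece
affine: ✓, at most one use each (key, ctr)
relevant: ✓, key, ctr: all used, weakening unneeded
unrestricted: ✓, type-checks ((T2 -> T3) -> T3) and nothing is barred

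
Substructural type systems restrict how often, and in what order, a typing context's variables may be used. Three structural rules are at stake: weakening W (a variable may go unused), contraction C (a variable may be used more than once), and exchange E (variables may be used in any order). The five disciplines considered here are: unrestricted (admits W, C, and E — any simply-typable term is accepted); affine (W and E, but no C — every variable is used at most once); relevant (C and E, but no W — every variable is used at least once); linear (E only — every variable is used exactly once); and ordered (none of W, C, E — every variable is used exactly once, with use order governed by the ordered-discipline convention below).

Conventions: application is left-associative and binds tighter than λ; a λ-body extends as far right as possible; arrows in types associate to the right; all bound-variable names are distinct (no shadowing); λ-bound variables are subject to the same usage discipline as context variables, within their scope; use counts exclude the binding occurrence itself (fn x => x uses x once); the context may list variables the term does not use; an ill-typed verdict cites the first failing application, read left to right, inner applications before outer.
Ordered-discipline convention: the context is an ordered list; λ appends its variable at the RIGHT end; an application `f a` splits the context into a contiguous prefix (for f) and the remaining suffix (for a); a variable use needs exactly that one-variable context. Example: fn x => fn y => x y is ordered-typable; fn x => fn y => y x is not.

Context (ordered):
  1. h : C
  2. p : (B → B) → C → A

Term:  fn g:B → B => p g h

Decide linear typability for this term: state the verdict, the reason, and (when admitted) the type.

yes — each of h, p, g used exactly once; term : (B → B) → A
counts: h=1, p=1, g (λ-bound)=1
use order (left to right): p, g, h
typing: well-typed at (B → B) → A
across the five disciplines: ordered ✗ | linear ✓ | affine ✓ | relevant ✓ | unrestricted ✓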